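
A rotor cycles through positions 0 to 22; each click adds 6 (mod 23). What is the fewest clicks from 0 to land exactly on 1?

4

23 = 3·6 + 5
6 = 1·5 + 1
5 = 5·1 + 0
Back-substituting gives 6·4 ≡ 1 (mod 23).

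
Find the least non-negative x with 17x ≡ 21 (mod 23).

The inverse of 17 mod 23 is 19 (since 17·19 = 323 ≡ 1).
Multiplying both sides by 19: x ≡ 19·21 = 399 ≡ 8 (mod 23).

8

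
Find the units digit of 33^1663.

Last digits of 3^n: 3, 9, 7, 1 (period 4).
1663 mod 4 = 3, so the last digit matches 3^3 = 7.

7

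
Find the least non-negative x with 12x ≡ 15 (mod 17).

14

The inverse of 12 mod 17 is 10 (since 12·10 = 120 ≡ 1).
Multiplying both sides by 10: x ≡ 10·15 = 150 ≡ 14 (mod 17).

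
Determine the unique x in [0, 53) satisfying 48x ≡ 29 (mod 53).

48⁻¹ ≡ 21 (mod 53) because 48·21 = 1008 = 19·53 + 1.
So x ≡ 21·29 = 609 ≡ 26 (mod 53).
Check: 48·26 = 1248 = 23·53 + 29.

26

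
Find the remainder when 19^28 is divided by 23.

By repeated squaring mod 23: 19^1≡19, 19^2≡16, 19^4≡3, 19^8≡9, 19^16≡12.
Since 28 = 4 + 8 + 16 in binary, 19^28 ≡ 3·9·12 ≡ 2 (mod 23).

2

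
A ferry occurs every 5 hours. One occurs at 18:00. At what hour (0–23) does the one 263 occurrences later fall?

13

263·5 = 1315.
1315 = 54·24 + 19, so 1315 mod 24 = 19.
(18 + 19) mod 24 = 13.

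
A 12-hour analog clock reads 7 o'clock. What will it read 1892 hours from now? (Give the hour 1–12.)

3

1892 = 157·12 + 8, so 1892 mod 12 = 8.
7 + 8 → 3 on a 12-hour dial.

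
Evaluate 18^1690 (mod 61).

48

By repeated squaring mod 61: 18^1≡18, 18^2≡19, 18^4≡56, 18^8≡25, 18^16≡15, 18^32≡42, 18^64≡56, 18^128≡25, 18^256≡15, 18^512≡42, 18^1024≡56.
Since 1690 = 2 + 8 + 16 + 128 + 512 + 1024 in binary, 18^1690 ≡ 19·25·15·25·42·56 ≡ 48 (mod 61).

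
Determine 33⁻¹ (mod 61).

37

61 = 1·33 + 28
33 = 1·28 + 5
28 = 5·5 + 3
5 = 1·3 + 2
3 = 1·2 + 1
2 = 2·1 + 0
Back-substituting gives 33·37 ≡ 1 (mod 61).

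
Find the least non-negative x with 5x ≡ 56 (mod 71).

68

The inverse of 5 mod 71 is 57 (since 5·57 = 285 ≡ 1).
So x ≡ 57·56 = 3192 ≡ 68 (mod 71).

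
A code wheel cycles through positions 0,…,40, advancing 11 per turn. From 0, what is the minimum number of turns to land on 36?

The inverse of 11 mod 41 is 15 (since 11·15 = 165 ≡ 1).
So x ≡ 15·36 = 540 ≡ 7 (mod 41).

7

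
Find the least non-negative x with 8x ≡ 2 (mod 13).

10

8⁻¹ ≡ 5 (mod 13) because 8·5 = 40 = 3·13 + 1.
So x ≡ 5·2 = 10 ≡ 10 (mod 13).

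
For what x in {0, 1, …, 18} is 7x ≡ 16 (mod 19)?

The inverse of 7 mod 19 is 11 (since 7·11 = 77 ≡ 1).
Multiplying both sides by 11: x ≡ 11·16 = 176 ≡ 5 (mod 19).

5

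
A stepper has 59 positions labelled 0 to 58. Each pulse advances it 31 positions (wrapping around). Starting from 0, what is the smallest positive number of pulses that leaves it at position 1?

59 = 1·31 + 28
31 = 1·28 + 3
28 = 9·3 + 1
3 = 3·1 + 0
Back-substituting gives 31·40 ≡ 1 (mod 59).

40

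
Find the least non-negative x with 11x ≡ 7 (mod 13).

3

The inverse of 11 mod 13 is 6 (since 11·6 = 66 ≡ 1).
Multiplying both sides by 6: x ≡ 6·7 = 42 ≡ 3 (mod 13).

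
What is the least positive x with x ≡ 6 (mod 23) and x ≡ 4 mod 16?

Since 16·13 ≡ 1 (mod 23), take x = 4 + 16·((6−4)·13 mod 23) = 4 + 16·3 = 52.
Check: 52 mod 23 = 6, 52 mod 16 = 4.

52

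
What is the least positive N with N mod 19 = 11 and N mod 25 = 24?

49

x ≡ 11 (mod 19) gives x ∈ {11, 30, 49}.
The first of these with x mod 25 = 24 is 49.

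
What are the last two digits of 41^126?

41

Successive squares of 41 mod 100: 41^1≡41, 41^2≡81, 41^4≡61, 41^8≡21, 41^16≡41, 41^32≡81, 41^64≡61.
Since 126 = 2 + 4 + 8 + 16 + 32 + 64 in binary, 41^126 ≡ 81·61·21·41·81·61 ≡ 41 (mod 100).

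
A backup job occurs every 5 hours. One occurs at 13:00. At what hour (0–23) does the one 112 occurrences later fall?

112·5 = 560.
560 = 23·24 + 8, so 560 mod 24 = 8.
(13 + 8) mod 24 = 21.

21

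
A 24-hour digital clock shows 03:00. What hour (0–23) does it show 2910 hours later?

9

2910 − 121·24 = 6, so 2910 ≡ 6 (mod 24).
(3 + 6) mod 24 = 9.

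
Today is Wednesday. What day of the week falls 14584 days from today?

Saturday

Dividing 14584 by 7 gives quotient 2083 and remainder 3.
Wednesday + 3 days → Saturday.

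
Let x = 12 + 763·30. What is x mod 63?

33

763·30 = 22890.
22890 mod 63 = 21 (since 363·63 = 22869).
(12 + 21) mod 63 = 33.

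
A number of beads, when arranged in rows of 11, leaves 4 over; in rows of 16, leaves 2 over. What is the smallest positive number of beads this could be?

x ≡ 4 (mod 11) gives x ∈ {4, 15, 26, 37, 48, 59, 70, 81, …}.
The first of these with x mod 16 = 2 is 114.

114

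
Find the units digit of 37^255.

3

Powers of 7 mod 10 repeat with period 4: 7, 9, 3, 1.
255 leaves remainder 3 on division by 4, so 37^255 ends in 3.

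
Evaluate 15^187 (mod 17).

Successive squares of 15 mod 17: 15^1≡15, 15^2≡4, 15^4≡16, 15^8≡1, 15^16≡1, 15^32≡1, 15^64≡1, 15^128≡1.
Since 187 = 1 + 2 + 8 + 16 + 32 + 128 in binary, 15^187 ≡ 15·4·1·1·1·1 ≡ 9 (mod 17).

9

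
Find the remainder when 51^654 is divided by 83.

3

Successive squares of 51 mod 83: 51^1≡51, 51^2≡28, 51^4≡37, 51^8≡41, 51^16≡21, 51^32≡26, 51^64≡12, 51^128≡61, 51^256≡69, 51^512≡30.
654 = 2 + 4 + 8 + 128 + 512, so 51^654 ≡ 28·37·41·61·30 ≡ 3 (mod 83).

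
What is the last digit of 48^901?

The units digit of 48^n cycles with period 4: 8, 4, 2, 6, …
901 leaves remainder 1 on division by 4, so 48^901 ends in 8.

8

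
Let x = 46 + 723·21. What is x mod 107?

723·21 = 15183.
Dividing 15183 by 107 gives quotient 141 and remainder 96.
(46 + 96) mod 107 = 35.

35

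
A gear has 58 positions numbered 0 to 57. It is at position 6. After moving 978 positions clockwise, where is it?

56

Dividing 978 by 58 gives quotient 16 and remainder 50.
(6 + 50) mod 58 = 56.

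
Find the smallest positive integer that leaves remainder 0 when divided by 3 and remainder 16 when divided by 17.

33

Since 17·2 ≡ 1 (mod 3), take x = 16 + 17·((0−16)·2 mod 3) = 16 + 17·1 = 33.
Check: 33 mod 3 = 0, 33 mod 17 = 16.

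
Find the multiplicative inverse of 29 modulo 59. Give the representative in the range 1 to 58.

59 = 2·29 + 1
29 = 29·1 + 0
Back-substituting gives 29·57 ≡ 1 (mod 59).

57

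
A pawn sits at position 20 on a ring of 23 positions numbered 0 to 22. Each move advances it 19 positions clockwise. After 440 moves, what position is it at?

440·19 = 8360.
8360 − 363·23 = 11, so 8360 ≡ 11 (mod 23).
(20 + 11) mod 23 = 8.

8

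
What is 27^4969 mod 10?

7

Last digits of 7^n: 7, 9, 3, 1 (period 4).
4969 leaves remainder 1 on division by 4, so 27^4969 ends in 7.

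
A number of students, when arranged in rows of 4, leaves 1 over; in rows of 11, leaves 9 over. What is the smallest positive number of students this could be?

9

x ≡ 1 (mod 4) gives x ∈ {1, 5, 9}.
The first of these with x mod 11 = 9 is 9.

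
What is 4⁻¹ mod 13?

10

4·10 = 40 = 3·13 + 1, so 4⁻¹ ≡ 10 (mod 13).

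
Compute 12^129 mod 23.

Square-and-reduce mod 23: 12^1≡12, 12^2≡6, 12^4≡13, 12^8≡8, 12^16≡18, 12^32≡2, 12^64≡4, 12^128≡16.
129 = 1 + 128, so 12^129 ≡ 12·16 ≡ 8 (mod 23).

8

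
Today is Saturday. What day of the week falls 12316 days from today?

Dividing 12316 by 7 gives quotient 1759 and remainder 3.
Saturday + 3 days → Tuesday.

Tuesday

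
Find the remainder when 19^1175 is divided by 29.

26

Square-and-reduce mod 29: 19^1≡19, 19^2≡13, 19^4≡24, 19^8≡25, 19^16≡16, 19^32≡24, 19^64≡25, 19^128≡16, 19^256≡24, 19^512≡25, 19^1024≡16.
Since 1175 = 1 + 2 + 4 + 16 + 128 + 1024 in binary, 19^1175 ≡ 19·13·24·16·16·16 ≡ 26 (mod 29).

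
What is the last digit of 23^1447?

Last digits of 3^n: 3, 9, 7, 1 (period 4).
1447 mod 4 = 3, so the last digit matches 3^3 = 7.

7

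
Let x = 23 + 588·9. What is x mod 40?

35

588·9 = 5292.
5292 mod 40 = 12 (since 132·40 = 5280).
(23 + 12) mod 40 = 35.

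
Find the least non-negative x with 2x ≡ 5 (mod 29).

17

The inverse of 2 mod 29 is 15 (since 2·15 = 30 ≡ 1).
Multiplying both sides by 15: x ≡ 15·5 = 75 ≡ 17 (mod 29).
Check: 2·17 = 34 = 1·29 + 5.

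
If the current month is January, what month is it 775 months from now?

August

Dividing 775 by 12 gives quotient 64 and remainder 7.
January + 7 months → August.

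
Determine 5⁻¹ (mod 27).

5·11 = 55 = 2·27 + 1, so 5⁻¹ ≡ 11 (mod 27).

11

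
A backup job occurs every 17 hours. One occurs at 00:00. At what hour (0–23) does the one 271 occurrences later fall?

23

271·17 = 4607.
4607 = 191·24 + 23, so 4607 mod 24 = 23.
(0 + 23) mod 24 = 23.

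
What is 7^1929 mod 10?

7

Powers of 7 mod 10 repeat with period 4: 7, 9, 3, 1.
1929 mod 4 = 1, so the last digit matches 7^1 = 7.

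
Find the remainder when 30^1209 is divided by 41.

By repeated squaring mod 41: 30^1≡30, 30^2≡39, 30^4≡4, 30^8≡16, 30^16≡10, 30^32≡18, 30^64≡37, 30^128≡16, 30^256≡10, 30^512≡18, 30^1024≡37.
1209 = 1 + 8 + 16 + 32 + 128 + 1024, so 30^1209 ≡ 30·16·10·18·16·37 ≡ 29 (mod 41).

29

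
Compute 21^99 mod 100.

Successive squares of 21 mod 100: 21^1≡21, 21^2≡41, 21^4≡81, 21^8≡61, 21^16≡21, 21^32≡41, 21^64≡81.
Since 99 = 1 + 2 + 32 + 64 in binary, 21^99 ≡ 21·41·41·81 ≡ 81 (mod 100).

81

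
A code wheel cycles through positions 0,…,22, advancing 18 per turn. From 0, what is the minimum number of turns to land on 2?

18⁻¹ ≡ 9 (mod 23) because 18·9 = 162 = 7·23 + 1.
So x ≡ 9·2 = 18 ≡ 18 (mod 23).

18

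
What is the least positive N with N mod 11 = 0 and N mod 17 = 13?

132

x ≡ 0 (mod 11) gives x ∈ {0, 11, 22, 33, 44, 55, 66, 77, …}.
The first of these with x mod 17 = 13 is 132.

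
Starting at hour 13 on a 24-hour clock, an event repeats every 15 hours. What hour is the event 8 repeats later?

8·15 = 120.
120 mod 24 = 0 (since 5·24 = 120).
(13 + 0) mod 24 = 13.

13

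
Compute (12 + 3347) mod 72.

3347 = 46·72 + 35, so 3347 mod 72 = 35.
(12 + 35) mod 72 = 47.

47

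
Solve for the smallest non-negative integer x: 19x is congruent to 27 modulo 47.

The inverse of 19 mod 47 is 5 (since 19·5 = 95 ≡ 1).
So x ≡ 5·27 = 135 ≡ 41 (mod 47).

41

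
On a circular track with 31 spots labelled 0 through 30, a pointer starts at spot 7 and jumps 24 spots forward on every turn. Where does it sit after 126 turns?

126·24 = 3024.
3024 mod 31 = 17 (since 97·31 = 3007).
(7 + 17) mod 31 = 24.

24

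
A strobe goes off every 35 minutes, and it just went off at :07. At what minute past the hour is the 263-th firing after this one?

32

263·35 = 9205.
9205 mod 60 = 25 (since 153·60 = 9180).
(7 + 25) mod 60 = 32.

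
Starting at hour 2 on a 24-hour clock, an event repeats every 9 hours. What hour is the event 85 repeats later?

85·9 = 765.
765 mod 24 = 21 (since 31·24 = 744).
(2 + 21) mod 24 = 23.

23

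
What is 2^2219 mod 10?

Powers of 2 mod 10 repeat with period 4: 2, 4, 8, 6.
2219 mod 4 = 3, so the last digit matches 2^3 = 8.

8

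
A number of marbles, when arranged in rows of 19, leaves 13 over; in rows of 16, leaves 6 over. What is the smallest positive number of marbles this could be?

70

x ≡ 6 (mod 16) gives x ∈ {6, 22, 38, 54, 70}.
The first of these with x mod 19 = 13 is 70.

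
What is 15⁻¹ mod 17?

8

15·8 = 120 = 7·17 + 1, so 15⁻¹ ≡ 8 (mod 17).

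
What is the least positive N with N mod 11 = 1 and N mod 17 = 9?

111

x ≡ 1 (mod 11) gives x ∈ {1, 12, 23, 34, 45, 56, 67, 78, …}.
The first of these with x mod 17 = 9 is 111.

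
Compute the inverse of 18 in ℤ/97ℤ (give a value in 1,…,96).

97 = 5·18 + 7
18 = 2·7 + 4
7 = 1·4 + 3
4 = 1·3 + 1
3 = 3·1 + 0
Back-substituting gives 18·27 ≡ 1 (mod 97).

27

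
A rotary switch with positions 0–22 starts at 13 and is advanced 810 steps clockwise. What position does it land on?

810 − 35·23 = 5, so 810 ≡ 5 (mod 23).
(13 + 5) mod 23 = 18.

18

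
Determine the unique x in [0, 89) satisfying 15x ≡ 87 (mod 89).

15⁻¹ ≡ 6 (mod 89) because 15·6 = 90 = 1·89 + 1.
So x ≡ 6·87 = 522 ≡ 77 (mod 89).

77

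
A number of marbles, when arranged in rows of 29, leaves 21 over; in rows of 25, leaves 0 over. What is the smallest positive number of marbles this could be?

50

x ≡ 0 (mod 25) gives x ∈ {0, 25, 50}.
The first of these with x mod 29 = 21 is 50.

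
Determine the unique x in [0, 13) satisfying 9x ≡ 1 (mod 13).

3

9⁻¹ ≡ 3 (mod 13) because 9·3 = 27 = 2·13 + 1.
So x ≡ 3·1 = 3 ≡ 3 (mod 13).
Check: 9·3 = 27 = 2·13 + 1.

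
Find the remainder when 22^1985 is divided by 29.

Square-and-reduce mod 29: 22^1≡22, 22^2≡20, 22^4≡23, 22^8≡7, 22^16≡20, 22^32≡23, 22^64≡7, 22^128≡20, 22^256≡23, 22^512≡7, 22^1024≡20.
1985 = 1 + 64 + 128 + 256 + 512 + 1024, so 22^1985 ≡ 22·7·20·23·7·20 ≡ 6 (mod 29).

6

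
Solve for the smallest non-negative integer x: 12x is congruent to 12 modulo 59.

12⁻¹ ≡ 5 (mod 59) because 12·5 = 60 = 1·59 + 1.
Multiplying both sides by 5: x ≡ 5·12 = 60 ≡ 1 (mod 59).
Check: 12·1 = 12 = 0·59 + 12.

1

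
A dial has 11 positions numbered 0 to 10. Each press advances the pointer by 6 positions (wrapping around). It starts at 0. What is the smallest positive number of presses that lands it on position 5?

6⁻¹ ≡ 2 (mod 11) because 6·2 = 12 = 1·11 + 1.
So x ≡ 2·5 = 10 ≡ 10 (mod 11).
Check: 6·10 = 60 = 5·11 + 5.

10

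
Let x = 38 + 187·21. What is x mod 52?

187·21 = 3927.
3927 − 75·52 = 27, so 3927 ≡ 27 (mod 52).
(38 + 27) mod 52 = 13.

13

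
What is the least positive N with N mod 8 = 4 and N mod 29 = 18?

x ≡ 4 (mod 8) gives x ∈ {4, 12, 20, 28, 36, 44, 52, 60, …}.
The first of these with x mod 29 = 18 is 76.

76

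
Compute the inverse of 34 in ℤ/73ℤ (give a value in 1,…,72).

58

73 = 2·34 + 5
34 = 6·5 + 4
5 = 1·4 + 1
4 = 4·1 + 0
Back-substituting gives 34·58 ≡ 1 (mod 73).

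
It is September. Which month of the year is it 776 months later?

776 mod 12 = 8 (since 64·12 = 768).
September + 8 months → May.

May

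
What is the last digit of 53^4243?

7

The units digit of 53^n cycles with period 4: 3, 9, 7, 1, …
4243 mod 4 = 3, so the last digit matches 3^3 = 7.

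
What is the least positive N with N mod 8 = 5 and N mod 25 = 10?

x ≡ 5 (mod 8) gives x ∈ {5, 13, 21, 29, 37, 45, 53, 61, …}.
The first of these with x mod 25 = 10 is 85.

85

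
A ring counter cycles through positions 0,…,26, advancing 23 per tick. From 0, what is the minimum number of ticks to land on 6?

12

The inverse of 23 mod 27 is 20 (since 23·20 = 460 ≡ 1).
So x ≡ 20·6 = 120 ≡ 12 (mod 27).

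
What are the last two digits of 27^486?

Successive squares of 27 mod 100: 27^1≡27, 27^2≡29, 27^4≡41, 27^8≡81, 27^16≡61, 27^32≡21, 27^64≡41, 27^128≡81, 27^256≡61.
Since 486 = 2 + 4 + 32 + 64 + 128 + 256 in binary, 27^486 ≡ 29·41·21·41·81·61 ≡ 89 (mod 100).

89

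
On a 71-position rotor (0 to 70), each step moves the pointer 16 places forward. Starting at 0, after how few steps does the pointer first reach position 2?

9

The inverse of 16 mod 71 is 40 (since 16·40 = 640 ≡ 1).
Multiplying both sides by 40: x ≡ 40·2 = 80 ≡ 9 (mod 71).
Check: 16·9 = 144 = 2·71 + 2.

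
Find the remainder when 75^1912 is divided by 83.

Successive squares of 75 mod 83: 75^1≡75, 75^2≡64, 75^4≡29, 75^8≡11, 75^16≡38, 75^32≡33, 75^64≡10, 75^128≡17, 75^256≡40, 75^512≡23, 75^1024≡31.
Since 1912 = 8 + 16 + 32 + 64 + 256 + 512 + 1024 in binary, 75^1912 ≡ 11·38·33·10·40·23·31 ≡ 26 (mod 83).

26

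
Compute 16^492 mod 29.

24

Square-and-reduce mod 29: 16^1≡16, 16^2≡24, 16^4≡25, 16^8≡16, 16^16≡24, 16^32≡25, 16^64≡16, 16^128≡24, 16^256≡25.
Since 492 = 4 + 8 + 32 + 64 + 128 + 256 in binary, 16^492 ≡ 25·16·25·16·24·25 ≡ 24 (mod 29).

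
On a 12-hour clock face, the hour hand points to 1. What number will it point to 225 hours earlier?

Dividing 225 by 12 gives quotient 18 and remainder 9.
1 − 9 → 4 on a 12-hour dial.

4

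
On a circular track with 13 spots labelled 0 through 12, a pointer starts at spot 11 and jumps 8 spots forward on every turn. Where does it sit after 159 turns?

9

159·8 = 1272.
1272 = 97·13 + 11, so 1272 mod 13 = 11.
(11 + 11) mod 13 = 9.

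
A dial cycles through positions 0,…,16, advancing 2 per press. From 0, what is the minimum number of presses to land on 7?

The inverse of 2 mod 17 is 9 (since 2·9 = 18 ≡ 1).
Multiplying both sides by 9: x ≡ 9·7 = 63 ≡ 12 (mod 17).

12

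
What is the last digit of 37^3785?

Powers of 7 mod 10 repeat with period 4: 7, 9, 3, 1.
3785 mod 4 = 1, so the last digit matches 7^1 = 7.

7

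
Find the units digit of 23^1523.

7

Powers of 3 mod 10 repeat with period 4: 3, 9, 7, 1.
1523 mod 4 = 3, so the last digit matches 3^3 = 7.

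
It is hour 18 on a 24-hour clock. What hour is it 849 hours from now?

3

849 = 35·24 + 9, so 849 mod 24 = 9.
(18 + 9) mod 24 = 3.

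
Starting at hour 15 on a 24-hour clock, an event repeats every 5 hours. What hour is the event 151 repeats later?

151·5 = 755.
755 mod 24 = 11 (since 31·24 = 744).
(15 + 11) mod 24 = 2.

2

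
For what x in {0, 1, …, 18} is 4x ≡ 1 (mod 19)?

The inverse of 4 mod 19 is 5 (since 4·5 = 20 ≡ 1).
So x ≡ 5·1 = 5 ≡ 5 (mod 19).

5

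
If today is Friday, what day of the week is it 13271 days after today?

13271 = 1895·7 + 6, so 13271 mod 7 = 6.
Friday + 6 days → Thursday.

Thursday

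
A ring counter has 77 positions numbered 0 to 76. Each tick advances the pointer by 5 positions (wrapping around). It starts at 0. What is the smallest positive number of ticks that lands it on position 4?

5⁻¹ ≡ 31 (mod 77) because 5·31 = 155 = 2·77 + 1.
So x ≡ 31·4 = 124 ≡ 47 (mod 77).
Check: 5·47 = 235 = 3·77 + 4.

47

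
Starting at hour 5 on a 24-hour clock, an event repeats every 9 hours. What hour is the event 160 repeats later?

160·9 = 1440.
1440 mod 24 = 0 (since 60·24 = 1440).
(5 + 0) mod 24 = 5.

5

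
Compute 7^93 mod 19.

1

Successive squares of 7 mod 19: 7^1≡7, 7^2≡11, 7^4≡7, 7^8≡11, 7^16≡7, 7^32≡11, 7^64≡7.
93 = 1 + 4 + 8 + 16 + 64, so 7^93 ≡ 7·7·11·7·7 ≡ 1 (mod 19).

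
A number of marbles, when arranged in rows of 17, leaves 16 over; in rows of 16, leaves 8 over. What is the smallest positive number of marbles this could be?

152

x ≡ 8 (mod 16) gives x ∈ {8, 24, 40, 56, 72, 88, 104, 120, …}.
The first of these with x mod 17 = 16 is 152.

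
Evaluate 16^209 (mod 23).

1

Square-and-reduce mod 23: 16^1≡16, 16^2≡3, 16^4≡9, 16^8≡12, 16^16≡6, 16^32≡13, 16^64≡8, 16^128≡18.
209 = 1 + 16 + 64 + 128, so 16^209 ≡ 16·6·8·18 ≡ 1 (mod 23).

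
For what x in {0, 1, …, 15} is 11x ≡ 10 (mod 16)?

14

The inverse of 11 mod 16 is 3 (since 11·3 = 33 ≡ 1).
Multiplying both sides by 3: x ≡ 3·10 = 30 ≡ 14 (mod 16).
Check: 11·14 = 154 = 9·16 + 10.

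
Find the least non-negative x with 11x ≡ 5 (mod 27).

11⁻¹ ≡ 5 (mod 27) because 11·5 = 55 = 2·27 + 1.
Multiplying both sides by 5: x ≡ 5·5 = 25 ≡ 25 (mod 27).
Check: 11·25 = 275 = 10·27 + 5.

25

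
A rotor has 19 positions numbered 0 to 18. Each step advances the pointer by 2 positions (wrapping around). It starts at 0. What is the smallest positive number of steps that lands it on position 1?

The inverse of 2 mod 19 is 10 (since 2·10 = 20 ≡ 1).
So x ≡ 10·1 = 10 ≡ 10 (mod 19).
Check: 2·10 = 20 = 1·19 + 1.

10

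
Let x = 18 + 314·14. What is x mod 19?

314·14 = 4396.
4396 = 231·19 + 7, so 4396 mod 19 = 7.
(18 + 7) mod 19 = 6.

6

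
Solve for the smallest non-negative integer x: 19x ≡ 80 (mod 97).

91

The inverse of 19 mod 97 is 46 (since 19·46 = 874 ≡ 1).
So x ≡ 46·80 = 3680 ≡ 91 (mod 97).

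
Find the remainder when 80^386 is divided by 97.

Square-and-reduce mod 97: 80^1≡80, 80^2≡95, 80^4≡4, 80^8≡16, 80^16≡62, 80^32≡61, 80^64≡35, 80^128≡61, 80^256≡35.
Since 386 = 2 + 128 + 256 in binary, 80^386 ≡ 95·61·35 ≡ 95 (mod 97).

95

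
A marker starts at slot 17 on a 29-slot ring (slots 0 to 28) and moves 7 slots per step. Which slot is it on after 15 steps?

15·7 = 105.
105 = 3·29 + 18, so 105 mod 29 = 18.
(17 + 18) mod 29 = 6.

6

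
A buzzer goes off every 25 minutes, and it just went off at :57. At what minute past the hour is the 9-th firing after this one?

9·25 = 225.
225 = 3·60 + 45, so 225 mod 60 = 45.
(57 + 45) mod 60 = 42.

42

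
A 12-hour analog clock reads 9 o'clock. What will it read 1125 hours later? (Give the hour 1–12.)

6

Dividing 1125 by 12 gives quotient 93 and remainder 9.
9 + 9 → 6 on a 12-hour dial.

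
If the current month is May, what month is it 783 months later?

August

783 = 65·12 + 3, so 783 mod 12 = 3.
May + 3 months → August.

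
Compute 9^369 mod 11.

Successive squares of 9 mod 11: 9^1≡9, 9^2≡4, 9^4≡5, 9^8≡3, 9^16≡9, 9^32≡4, 9^64≡5, 9^128≡3, 9^256≡9.
369 = 1 + 16 + 32 + 64 + 256, so 9^369 ≡ 9·9·4·5·9 ≡ 5 (mod 11).

5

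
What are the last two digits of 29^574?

Square-and-reduce mod 100: 29^1≡29, 29^2≡41, 29^4≡81, 29^8≡61, 29^16≡21, 29^32≡41, 29^64≡81, 29^128≡61, 29^256≡21, 29^512≡41.
574 = 2 + 4 + 8 + 16 + 32 + 512, so 29^574 ≡ 41·81·61·21·41·41 ≡ 81 (mod 100).

81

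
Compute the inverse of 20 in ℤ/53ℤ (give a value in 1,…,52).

8

20·8 = 160 = 3·53 + 1, so 20⁻¹ ≡ 8 (mod 53).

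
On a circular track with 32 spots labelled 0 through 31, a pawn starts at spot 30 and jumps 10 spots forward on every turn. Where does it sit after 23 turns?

4

23·10 = 230.
230 = 7·32 + 6, so 230 mod 32 = 6.
(30 + 6) mod 32 = 4.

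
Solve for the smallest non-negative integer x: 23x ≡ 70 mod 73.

57

The inverse of 23 mod 73 is 54 (since 23·54 = 1242 ≡ 1).
Multiplying both sides by 54: x ≡ 54·70 = 3780 ≡ 57 (mod 73).
Check: 23·57 = 1311 = 17·73 + 70.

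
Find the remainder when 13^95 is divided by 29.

4

Successive squares of 13 mod 29: 13^1≡13, 13^2≡24, 13^4≡25, 13^8≡16, 13^16≡24, 13^32≡25, 13^64≡16.
95 = 1 + 2 + 4 + 8 + 16 + 64, so 13^95 ≡ 13·24·25·16·24·16 ≡ 4 (mod 29).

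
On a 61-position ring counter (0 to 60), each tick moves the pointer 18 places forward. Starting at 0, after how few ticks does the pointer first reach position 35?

46

The inverse of 18 mod 61 is 17 (since 18·17 = 306 ≡ 1).
So x ≡ 17·35 = 595 ≡ 46 (mod 61).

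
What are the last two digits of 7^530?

49

By repeated squaring mod 100: 7^1≡7, 7^2≡49, 7^4≡1, 7^8≡1, 7^16≡1, 7^32≡1, 7^64≡1, 7^128≡1, 7^256≡1, 7^512≡1.
Since 530 = 2 + 16 + 512 in binary, 7^530 ≡ 49·1·1 ≡ 49 (mod 100).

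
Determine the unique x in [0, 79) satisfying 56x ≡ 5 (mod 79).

56⁻¹ ≡ 24 (mod 79) because 56·24 = 1344 = 17·79 + 1.
So x ≡ 24·5 = 120 ≡ 41 (mod 79).

41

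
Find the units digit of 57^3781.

7

The units digit of 57^n cycles with period 4: 7, 9, 3, 1, …
3781 mod 4 = 1, so the last digit matches 7^1 = 7.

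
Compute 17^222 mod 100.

89

Square-and-reduce mod 100: 17^1≡17, 17^2≡89, 17^4≡21, 17^8≡41, 17^16≡81, 17^32≡61, 17^64≡21, 17^128≡41.
Since 222 = 2 + 4 + 8 + 16 + 64 + 128 in binary, 17^222 ≡ 89·21·41·81·21·41 ≡ 89 (mod 100).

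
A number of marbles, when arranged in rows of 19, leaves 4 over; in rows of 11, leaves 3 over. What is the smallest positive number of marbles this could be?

80

x ≡ 3 (mod 11) gives x ∈ {3, 14, 25, 36, 47, 58, 69, 80}.
The first of these with x mod 19 = 4 is 80.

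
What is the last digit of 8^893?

8

Last digits of 8^n: 8, 4, 2, 6 (period 4).
893 leaves remainder 1 on division by 4, so 8^893 ends in 8.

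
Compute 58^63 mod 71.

57

Square-and-reduce mod 71: 58^1≡58, 58^2≡27, 58^4≡19, 58^8≡6, 58^16≡36, 58^32≡18.
Since 63 = 1 + 2 + 4 + 8 + 16 + 32 in binary, 58^63 ≡ 58·27·19·6·36·18 ≡ 57 (mod 71).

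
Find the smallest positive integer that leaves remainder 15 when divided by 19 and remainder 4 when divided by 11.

Since 11·7 ≡ 1 (mod 19), take x = 4 + 11·((15−4)·7 mod 19) = 4 + 11·1 = 15.
Check: 15 mod 19 = 15, 15 mod 11 = 4.

15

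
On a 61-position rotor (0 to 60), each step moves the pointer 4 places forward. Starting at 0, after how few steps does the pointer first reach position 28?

4⁻¹ ≡ 46 (mod 61) because 4·46 = 184 = 3·61 + 1.
Multiplying both sides by 46: x ≡ 46·28 = 1288 ≡ 7 (mod 61).
Check: 4·7 = 28 = 0·61 + 28.

7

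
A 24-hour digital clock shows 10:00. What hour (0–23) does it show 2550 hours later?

Dividing 2550 by 24 gives quotient 106 and remainder 6.
(10 + 6) mod 24 = 16.

16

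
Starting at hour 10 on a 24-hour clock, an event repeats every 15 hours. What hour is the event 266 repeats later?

266·15 = 3990.
3990 = 166·24 + 6, so 3990 mod 24 = 6.
(10 + 6) mod 24 = 16.

16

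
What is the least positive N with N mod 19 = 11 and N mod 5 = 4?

x ≡ 4 (mod 5) gives x ∈ {4, 9, 14, 19, 24, 29, 34, 39, …}.
The first of these with x mod 19 = 11 is 49.

49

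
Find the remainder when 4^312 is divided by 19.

Square-and-reduce mod 19: 4^1≡4, 4^2≡16, 4^4≡9, 4^8≡5, 4^16≡6, 4^32≡17, 4^64≡4, 4^128≡16, 4^256≡9.
Since 312 = 8 + 16 + 32 + 256 in binary, 4^312 ≡ 5·6·17·9 ≡ 11 (mod 19).

11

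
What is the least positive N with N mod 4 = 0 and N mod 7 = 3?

24

x ≡ 0 (mod 4) gives x ∈ {0, 4, 8, 12, 16, 20, 24}.
The first of these with x mod 7 = 3 is 24.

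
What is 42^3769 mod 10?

The units digit of 42^n cycles with period 4: 2, 4, 8, 6, …
3769 leaves remainder 1 on division by 4, so 42^3769 ends in 2.

2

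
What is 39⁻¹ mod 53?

34

53 = 1·39 + 14
39 = 2·14 + 11
14 = 1·11 + 3
11 = 3·3 + 2
3 = 1·2 + 1
2 = 2·1 + 0
Back-substituting gives 39·34 ≡ 1 (mod 53).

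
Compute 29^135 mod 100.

Successive squares of 29 mod 100: 29^1≡29, 29^2≡41, 29^4≡81, 29^8≡61, 29^16≡21, 29^32≡41, 29^64≡81, 29^128≡61.
135 = 1 + 2 + 4 + 128, so 29^135 ≡ 29·41·81·61 ≡ 49 (mod 100).

49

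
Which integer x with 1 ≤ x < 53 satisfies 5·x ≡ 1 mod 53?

32

53 = 10·5 + 3
5 = 1·3 + 2
3 = 1·2 + 1
2 = 2·1 + 0
Back-substituting gives 5·32 ≡ 1 (mod 53).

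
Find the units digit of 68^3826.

4

Last digits of 8^n: 8, 4, 2, 6 (period 4).
3826 mod 4 = 2, so the last digit matches 8^2 = 4.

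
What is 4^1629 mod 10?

Powers of 4 mod 10 repeat with period 2: 4, 6.
1629 mod 2 = 1, so the last digit matches 4^1 = 4.

4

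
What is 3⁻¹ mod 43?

3·29 = 87 = 2·43 + 1, so 3⁻¹ ≡ 29 (mod 43).

29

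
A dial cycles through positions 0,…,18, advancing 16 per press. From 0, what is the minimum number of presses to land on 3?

16⁻¹ ≡ 6 (mod 19) because 16·6 = 96 = 5·19 + 1.
Multiplying both sides by 6: x ≡ 6·3 = 18 ≡ 18 (mod 19).
Check: 16·18 = 288 = 15·19 + 3.

18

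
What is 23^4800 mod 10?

1

Powers of 3 mod 10 repeat with period 4: 3, 9, 7, 1.
4800 mod 4 = 0, so the last digit matches 3^4 = 1.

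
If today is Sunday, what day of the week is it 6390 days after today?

Saturday

6390 mod 7 = 6 (since 912·7 = 6384).
Sunday + 6 days → Saturday.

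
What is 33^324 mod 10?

Last digits of 3^n: 3, 9, 7, 1 (period 4).
324 mod 4 = 0, so the last digit matches 3^4 = 1.

1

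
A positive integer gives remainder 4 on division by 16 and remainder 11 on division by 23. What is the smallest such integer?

356

Since 23·7 ≡ 1 (mod 16), take x = 11 + 23·((4−11)·7 mod 16) = 11 + 23·15 = 356.
Check: 356 mod 16 = 4, 356 mod 23 = 11.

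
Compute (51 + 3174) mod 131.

3174 = 24·131 + 30, so 3174 mod 131 = 30.
(51 + 30) mod 131 = 81.

81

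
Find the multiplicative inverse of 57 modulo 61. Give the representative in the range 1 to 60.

15

61 = 1·57 + 4
57 = 14·4 + 1
4 = 4·1 + 0
Back-substituting gives 57·15 ≡ 1 (mod 61).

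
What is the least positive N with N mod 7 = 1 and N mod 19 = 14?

71

x ≡ 1 (mod 7) gives x ∈ {1, 8, 15, 22, 29, 36, 43, 50, …}.
The first of these with x mod 19 = 14 is 71.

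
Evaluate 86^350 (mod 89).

10

Square-and-reduce mod 89: 86^1≡86, 86^2≡9, 86^4≡81, 86^8≡64, 86^16≡2, 86^32≡4, 86^64≡16, 86^128≡78, 86^256≡32.
Since 350 = 2 + 4 + 8 + 16 + 64 + 256 in binary, 86^350 ≡ 9·81·64·2·16·32 ≡ 10 (mod 89).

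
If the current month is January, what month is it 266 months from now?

March

266 mod 12 = 2 (since 22·12 = 264).
January + 2 months → March.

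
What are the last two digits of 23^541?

By repeated squaring mod 100: 23^1≡23, 23^2≡29, 23^4≡41, 23^8≡81, 23^16≡61, 23^32≡21, 23^64≡41, 23^128≡81, 23^256≡61, 23^512≡21.
Since 541 = 1 + 4 + 8 + 16 + 512 in binary, 23^541 ≡ 23·41·81·61·21 ≡ 23 (mod 100).

23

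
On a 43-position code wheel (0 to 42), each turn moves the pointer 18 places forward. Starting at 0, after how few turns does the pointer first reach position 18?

1

18⁻¹ ≡ 12 (mod 43) because 18·12 = 216 = 5·43 + 1.
Multiplying both sides by 12: x ≡ 12·18 = 216 ≡ 1 (mod 43).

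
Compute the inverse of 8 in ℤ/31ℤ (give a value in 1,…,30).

4

31 = 3·8 + 7
8 = 1·7 + 1
7 = 7·1 + 0
Back-substituting gives 8·4 ≡ 1 (mod 31).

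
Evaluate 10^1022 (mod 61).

39

Successive squares of 10 mod 61: 10^1≡10, 10^2≡39, 10^4≡57, 10^8≡16, 10^16≡12, 10^32≡22, 10^64≡57, 10^128≡16, 10^256≡12, 10^512≡22.
Since 1022 = 2 + 4 + 8 + 16 + 32 + 64 + 128 + 256 + 512 in binary, 10^1022 ≡ 39·57·16·12·22·57·16·12·22 ≡ 39 (mod 61).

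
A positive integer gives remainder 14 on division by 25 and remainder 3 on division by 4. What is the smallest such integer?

39

Since 4·19 ≡ 1 (mod 25), take x = 3 + 4·((14−3)·19 mod 25) = 3 + 4·9 = 39.
Check: 39 mod 25 = 14, 39 mod 4 = 3.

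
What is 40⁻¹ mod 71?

40·16 = 640 = 9·71 + 1, so 40⁻¹ ≡ 16 (mod 71).

16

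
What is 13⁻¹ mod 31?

12

31 = 2·13 + 5
13 = 2·5 + 3
5 = 1·3 + 2
3 = 1·2 + 1
2 = 2·1 + 0
Back-substituting gives 13·12 ≡ 1 (mod 31).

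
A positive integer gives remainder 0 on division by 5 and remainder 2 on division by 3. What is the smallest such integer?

5

x ≡ 2 (mod 3) gives x ∈ {2, 5}.
The first of these with x mod 5 = 0 is 5.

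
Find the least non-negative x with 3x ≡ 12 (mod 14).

3⁻¹ ≡ 5 (mod 14) because 3·5 = 15 = 1·14 + 1.
Multiplying both sides by 5: x ≡ 5·12 = 60 ≡ 4 (mod 14).

4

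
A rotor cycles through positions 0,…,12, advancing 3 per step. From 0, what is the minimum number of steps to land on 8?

The inverse of 3 mod 13 is 9 (since 3·9 = 27 ≡ 1).
Multiplying both sides by 9: x ≡ 9·8 = 72 ≡ 7 (mod 13).
Check: 3·7 = 21 = 1·13 + 8.

7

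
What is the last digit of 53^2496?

1

Last digits of 3^n: 3, 9, 7, 1 (period 4).
2496 leaves remainder 0 on division by 4, so 53^2496 ends in 1.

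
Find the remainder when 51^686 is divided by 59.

29

Successive squares of 51 mod 59: 51^1≡51, 51^2≡5, 51^4≡25, 51^8≡35, 51^16≡45, 51^32≡19, 51^64≡7, 51^128≡49, 51^256≡41, 51^512≡29.
686 = 2 + 4 + 8 + 32 + 128 + 512, so 51^686 ≡ 5·25·35·19·49·29 ≡ 29 (mod 59).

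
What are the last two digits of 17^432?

61

Successive squares of 17 mod 100: 17^1≡17, 17^2≡89, 17^4≡21, 17^8≡41, 17^16≡81, 17^32≡61, 17^64≡21, 17^128≡41, 17^256≡81.
432 = 16 + 32 + 128 + 256, so 17^432 ≡ 81·61·41·81 ≡ 61 (mod 100).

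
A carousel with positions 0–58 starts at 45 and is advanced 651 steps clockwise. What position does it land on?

47

Dividing 651 by 59 gives quotient 11 and remainder 2.
(45 + 2) mod 59 = 47.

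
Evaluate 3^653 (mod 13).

9

Successive squares of 3 mod 13: 3^1≡3, 3^2≡9, 3^4≡3, 3^8≡9, 3^16≡3, 3^32≡9, 3^64≡3, 3^128≡9, 3^256≡3, 3^512≡9.
653 = 1 + 4 + 8 + 128 + 512, so 3^653 ≡ 3·3·9·9·9 ≡ 9 (mod 13).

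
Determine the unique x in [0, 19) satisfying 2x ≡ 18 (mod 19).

9

The inverse of 2 mod 19 is 10 (since 2·10 = 20 ≡ 1).
So x ≡ 10·18 = 180 ≡ 9 (mod 19).
Check: 2·9 = 18 = 0·19 + 18.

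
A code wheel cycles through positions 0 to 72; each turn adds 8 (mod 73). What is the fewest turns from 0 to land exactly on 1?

8·64 = 512 = 7·73 + 1, so 8⁻¹ ≡ 64 (mod 73).

64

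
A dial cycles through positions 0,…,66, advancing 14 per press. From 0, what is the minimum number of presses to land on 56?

14⁻¹ ≡ 24 (mod 67) because 14·24 = 336 = 5·67 + 1.
Multiplying both sides by 24: x ≡ 24·56 = 1344 ≡ 4 (mod 67).

4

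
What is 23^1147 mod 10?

The units digit of 23^n cycles with period 4: 3, 9, 7, 1, …
1147 mod 4 = 3, so the last digit matches 3^3 = 7.

7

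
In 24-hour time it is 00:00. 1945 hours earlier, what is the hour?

Dividing 1945 by 24 gives quotient 81 and remainder 1.
(0 − 1) mod 24 = 23.

23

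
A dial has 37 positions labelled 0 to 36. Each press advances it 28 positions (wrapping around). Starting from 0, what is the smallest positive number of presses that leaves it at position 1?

4

28·4 = 112 = 3·37 + 1, so 28⁻¹ ≡ 4 (mod 37).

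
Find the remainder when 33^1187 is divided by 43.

Successive squares of 33 mod 43: 33^1≡33, 33^2≡14, 33^4≡24, 33^8≡17, 33^16≡31, 33^32≡15, 33^64≡10, 33^128≡14, 33^256≡24, 33^512≡17, 33^1024≡31.
Since 1187 = 1 + 2 + 32 + 128 + 1024 in binary, 33^1187 ≡ 33·14·15·14·31 ≡ 28 (mod 43).

28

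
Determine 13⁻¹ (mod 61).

61 = 4·13 + 9
13 = 1·9 + 4
9 = 2·4 + 1
4 = 4·1 + 0
Back-substituting gives 13·47 ≡ 1 (mod 61).

47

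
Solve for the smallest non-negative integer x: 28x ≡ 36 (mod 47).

The inverse of 28 mod 47 is 42 (since 28·42 = 1176 ≡ 1).
Multiplying both sides by 42: x ≡ 42·36 = 1512 ≡ 8 (mod 47).
Check: 28·8 = 224 = 4·47 + 36.

8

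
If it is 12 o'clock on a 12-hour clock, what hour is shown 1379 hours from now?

Dividing 1379 by 12 gives quotient 114 and remainder 11.
12 + 11 → 11 on a 12-hour dial.

11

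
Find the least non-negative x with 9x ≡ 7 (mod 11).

2

The inverse of 9 mod 11 is 5 (since 9·5 = 45 ≡ 1).
So x ≡ 5·7 = 35 ≡ 2 (mod 11).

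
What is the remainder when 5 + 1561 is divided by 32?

1561 mod 32 = 25 (since 48·32 = 1536).
(5 + 25) mod 32 = 30.

30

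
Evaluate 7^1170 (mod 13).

12

Square-and-reduce mod 13: 7^1≡7, 7^2≡10, 7^4≡9, 7^8≡3, 7^16≡9, 7^32≡3, 7^64≡9, 7^128≡3, 7^256≡9, 7^512≡3, 7^1024≡9.
1170 = 2 + 16 + 128 + 1024, so 7^1170 ≡ 10·9·3·9 ≡ 12 (mod 13).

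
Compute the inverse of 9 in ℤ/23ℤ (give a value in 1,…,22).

18

23 = 2·9 + 5
9 = 1·5 + 4
5 = 1·4 + 1
4 = 4·1 + 0
Back-substituting gives 9·18 ≡ 1 (mod 23).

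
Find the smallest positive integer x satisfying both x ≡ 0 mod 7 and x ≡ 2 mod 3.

x ≡ 2 (mod 3) gives x ∈ {2, 5, 8, 11, 14}.
The first of these with x mod 7 = 0 is 14.

14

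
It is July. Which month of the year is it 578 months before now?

May

Dividing 578 by 12 gives quotient 48 and remainder 2.
July − 2 months → May.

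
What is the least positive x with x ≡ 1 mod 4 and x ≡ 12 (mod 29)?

41

Since 29·1 ≡ 1 (mod 4), take x = 12 + 29·((1−12)·1 mod 4) = 12 + 29·1 = 41.
Check: 41 mod 4 = 1, 41 mod 29 = 12.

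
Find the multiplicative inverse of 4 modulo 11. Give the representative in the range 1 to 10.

3

11 = 2·4 + 3
4 = 1·3 + 1
3 = 3·1 + 0
Back-substituting gives 4·3 ≡ 1 (mod 11).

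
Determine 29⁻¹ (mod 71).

71 = 2·29 + 13
29 = 2·13 + 3
13 = 4·3 + 1
3 = 3·1 + 0
Back-substituting gives 29·49 ≡ 1 (mod 71).

49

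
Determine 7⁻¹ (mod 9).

7·4 = 28 = 3·9 + 1, so 7⁻¹ ≡ 4 (mod 9).

4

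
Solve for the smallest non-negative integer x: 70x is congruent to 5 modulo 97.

The inverse of 70 mod 97 is 79 (since 70·79 = 5530 ≡ 1).
Multiplying both sides by 79: x ≡ 79·5 = 395 ≡ 7 (mod 97).
Check: 70·7 = 490 = 5·97 + 5.

7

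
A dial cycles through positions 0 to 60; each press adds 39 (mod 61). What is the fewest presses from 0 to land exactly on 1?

61 = 1·39 + 22
39 = 1·22 + 17
22 = 1·17 + 5
17 = 3·5 + 2
5 = 2·2 + 1
2 = 2·1 + 0
Back-substituting gives 39·36 ≡ 1 (mod 61).

36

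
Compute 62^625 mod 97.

62

Successive squares of 62 mod 97: 62^1≡62, 62^2≡61, 62^4≡35, 62^8≡61, 62^16≡35, 62^32≡61, 62^64≡35, 62^128≡61, 62^256≡35, 62^512≡61.
Since 625 = 1 + 16 + 32 + 64 + 512 in binary, 62^625 ≡ 62·35·61·35·61 ≡ 62 (mod 97).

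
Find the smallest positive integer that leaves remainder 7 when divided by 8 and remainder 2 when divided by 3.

23

x ≡ 2 (mod 3) gives x ∈ {2, 5, 8, 11, 14, 17, 20, 23}.
The first of these with x mod 8 = 7 is 23.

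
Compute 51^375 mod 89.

By repeated squaring mod 89: 51^1≡51, 51^2≡20, 51^4≡44, 51^8≡67, 51^16≡39, 51^32≡8, 51^64≡64, 51^128≡2, 51^256≡4.
Since 375 = 1 + 2 + 4 + 16 + 32 + 64 + 256 in binary, 51^375 ≡ 51·20·44·39·8·64·4 ≡ 46 (mod 89).

46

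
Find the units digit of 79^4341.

Powers of 9 mod 10 repeat with period 2: 9, 1.
4341 mod 2 = 1, so the last digit matches 9^1 = 9.

9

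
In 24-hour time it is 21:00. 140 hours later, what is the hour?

17

140 − 5·24 = 20, so 140 ≡ 20 (mod 24).
(21 + 20) mod 24 = 17.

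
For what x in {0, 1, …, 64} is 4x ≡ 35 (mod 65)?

The inverse of 4 mod 65 is 49 (since 4·49 = 196 ≡ 1).
Multiplying both sides by 49: x ≡ 49·35 = 1715 ≡ 25 (mod 65).

25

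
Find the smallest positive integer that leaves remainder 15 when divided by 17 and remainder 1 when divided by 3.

49

Since 3·6 ≡ 1 (mod 17), take x = 1 + 3·((15−1)·6 mod 17) = 1 + 3·16 = 49.
Check: 49 mod 17 = 15, 49 mod 3 = 1.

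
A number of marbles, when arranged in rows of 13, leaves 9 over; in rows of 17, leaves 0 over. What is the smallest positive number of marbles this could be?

x ≡ 9 (mod 13) gives x ∈ {9, 22, 35, 48, 61, 74, 87, 100, …}.
The first of these with x mod 17 = 0 is 204.

204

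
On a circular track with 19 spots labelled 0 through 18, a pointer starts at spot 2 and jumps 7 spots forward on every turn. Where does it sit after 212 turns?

212·7 = 1484.
1484 − 78·19 = 2, so 1484 ≡ 2 (mod 19).
(2 + 2) mod 19 = 4.

4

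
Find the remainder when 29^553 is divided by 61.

29

By repeated squaring mod 61: 29^1≡29, 29^2≡48, 29^4≡47, 29^8≡13, 29^16≡47, 29^32≡13, 29^64≡47, 29^128≡13, 29^256≡47, 29^512≡13.
553 = 1 + 8 + 32 + 512, so 29^553 ≡ 29·13·13·13 ≡ 29 (mod 61).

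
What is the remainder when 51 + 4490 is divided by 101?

97

4490 − 44·101 = 46, so 4490 ≡ 46 (mod 101).
(51 + 46) mod 101 = 97.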